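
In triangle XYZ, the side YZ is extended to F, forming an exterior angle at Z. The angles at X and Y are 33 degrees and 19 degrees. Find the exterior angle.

By the exterior angle theorem, an exterior angle of a triangle equals the sum of the two remote interior angles.
Exterior angle = angle X + angle Y
Exterior angle = 33 + 19 = 52 degrees

52 degrees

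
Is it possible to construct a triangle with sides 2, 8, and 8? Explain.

Check all three triangle inequalities:
2 + 8 = 10 > 8 ✓
2 + 8 = 10 > 8 ✓
8 + 8 = 16 > 2 ✓
All conditions hold, so these sides form a valid triangle.

Yes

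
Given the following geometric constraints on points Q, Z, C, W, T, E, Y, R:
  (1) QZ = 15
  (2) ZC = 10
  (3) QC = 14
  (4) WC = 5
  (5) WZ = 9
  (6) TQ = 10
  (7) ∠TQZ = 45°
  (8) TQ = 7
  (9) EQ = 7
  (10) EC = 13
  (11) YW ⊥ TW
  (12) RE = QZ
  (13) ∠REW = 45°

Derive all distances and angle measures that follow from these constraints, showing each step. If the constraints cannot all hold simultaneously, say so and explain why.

These constraints are not satisfiable: (6) TQ = 10 and (8) TQ = 7 assign two different lengths to the same segment. No planar figure meets all of them, so nothing further can be derived.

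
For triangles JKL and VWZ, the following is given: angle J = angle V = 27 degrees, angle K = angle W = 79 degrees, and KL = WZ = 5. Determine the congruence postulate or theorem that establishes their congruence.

The given information provides:
angle J = angle V = 27 degrees, angle K = angle W = 79 degrees, and KL = WZ = 5
This matches the AAS congruence theorem.
Two pairs of corresponding angles and a non-included side are equal (Angle-Angle-Side).

AAS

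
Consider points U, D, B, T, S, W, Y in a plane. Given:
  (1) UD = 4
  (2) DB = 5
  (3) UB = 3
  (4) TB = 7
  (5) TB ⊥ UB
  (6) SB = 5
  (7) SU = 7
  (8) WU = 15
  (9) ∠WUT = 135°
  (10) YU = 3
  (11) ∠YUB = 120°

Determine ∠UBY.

Step 1: By the law of cosines on triangle BUY: BY² = 3² + 3² − 2·3·3·cos(120°) = 27, so BY = 3·√3.
Step 2: By the inverse law of cosines on triangle UBY: cos(∠UBY) = (3² + (3·√3)² − 3²) / (2·3·3·√3) = 27/31.18 = 0.866, so ∠UBY = 30°.

Therefore, the measure of angle ∠UBY = 30°.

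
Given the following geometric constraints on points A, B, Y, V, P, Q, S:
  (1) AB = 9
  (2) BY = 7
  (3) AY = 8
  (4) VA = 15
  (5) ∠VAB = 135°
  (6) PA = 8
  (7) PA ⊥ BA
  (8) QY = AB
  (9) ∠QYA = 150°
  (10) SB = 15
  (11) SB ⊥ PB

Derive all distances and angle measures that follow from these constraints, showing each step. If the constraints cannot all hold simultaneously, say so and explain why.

The constraints are consistent.

From the given relations:
  QY = AB = 9

Step 1: From AY = 8, YQ = 9, and ∠AYQ = 150°, by the law of cosines:
  AQ² = AY² + YQ² - 2·AY·YQ·cos(150°) = 64 + 81 + 124.7 = 269.7
  AQ ≈ 16.42

Step 2: From BA = 9, AV = 15, and ∠BAV = 135°, by the law of cosines:
  BV² = BA² + AV² - 2·BA·AV·cos(135°) = 81 + 225 + 190.9 = 496.9
  BV ≈ 22.29

Step 3: From BA = 9, AP = 8, and ∠BAP = 90°, by the law of cosines:
  BP² = BA² + AP² - 2·BA·AP·cos(90°) = 81 + 64 - 0 = 145
  BP = √145

Step 4: From AB = 9, AY = 8, BY = 7, by the inverse law of cosines:
  cos(∠BAY) = (AB² + AY² - BY²) / (2·AB·AY)
  ∠BAY = 48.19°

Step 5: From BA = 9, BY = 7, AY = 8, by the inverse law of cosines:
  cos(∠ABY) = (BA² + BY² - AY²) / (2·BA·BY)
  ∠ABY = 58.41°

Step 6: From YA = 8, YB = 7, AB = 9, by the inverse law of cosines:
  cos(∠AYB) = (YA² + YB² - AB²) / (2·YA·YB)
  ∠AYB = 73.4°

Step 7: From PB = √145, BS = 15, and ∠PBS = 90°, by the law of cosines:
  PS² = PB² + BS² - 2·PB·BS·cos(90°) = 145 + 225 - 0 = 370
  PS ≈ 19.24

Step 8: From AQ = 16.42, AY = 8, QY = 9, by the inverse law of cosines:
  cos(∠QAY) = (AQ² + AY² - QY²) / (2·AQ·AY)
  ∠QAY = 15.9°

Step 9: From BA = 9, BP = √145, AP = 8, by the inverse law of cosines:
  cos(∠ABP) = (BA² + BP² - AP²) / (2·BA·BP)
  ∠ABP = 41.63°

Step 10: From BA = 9, BV = 22.29, AV = 15, by the inverse law of cosines:
  cos(∠ABV) = (BA² + BV² - AV²) / (2·BA·BV)
  ∠ABV = 28.41°

Step 11: From VA = 15, VB = 22.29, AB = 9, by the inverse law of cosines:
  cos(∠AVB) = (VA² + VB² - AB²) / (2·VA·VB)
  ∠AVB = 16.59°

Step 12: From PA = 8, PB = √145, AB = 9, by the inverse law of cosines:
  cos(∠APB) = (PA² + PB² - AB²) / (2·PA·PB)
  ∠APB = 48.37°

Step 13: From QA = 16.42, QY = 9, AY = 8, by the inverse law of cosines:
  cos(∠AQY) = (QA² + QY² - AY²) / (2·QA·QY)
  ∠AQY = 14.1°

Step 14: From PB = √145, PS = 19.24, BS = 15, by the inverse law of cosines:
  cos(∠BPS) = (PB² + PS² - BS²) / (2·PB·PS)
  ∠BPS = 51.24°

Step 15: From SB = 15, SP = 19.24, BP = √145, by the inverse law of cosines:
  cos(∠BSP) = (SB² + SP² - BP²) / (2·SB·SP)
  ∠BSP = 38.76°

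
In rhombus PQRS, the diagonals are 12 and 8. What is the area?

Area = (12 * 8) / 2 = 96 / 2 = 48

48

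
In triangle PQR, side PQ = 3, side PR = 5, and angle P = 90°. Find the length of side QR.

The included angle is 90°, so the triangle is right-angled at P. The opposite side QR is the hypotenuse.
By the Pythagorean theorem: QR = sqrt(3^2 + 5^2) = sqrt(34) = sqrt(34).

sqrt(34)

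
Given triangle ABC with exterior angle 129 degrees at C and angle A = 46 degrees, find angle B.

By the exterior angle theorem: exterior angle = sum of remote interior angles.
129 = 46 + angle B
angle B = 129 - 46 = 83 degrees

83 degrees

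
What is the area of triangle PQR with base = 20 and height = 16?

Area = (1/2) * base * height
Area = (1/2) * 20 * 16
Area = 160

160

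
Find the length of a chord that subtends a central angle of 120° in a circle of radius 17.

Chord length = 2r sin(θ/2)
= 2 × 17 × sin(120°/2)
= 2 × 17 × sin(60°)
= 17*sqrt(3)

17*sqrt(3)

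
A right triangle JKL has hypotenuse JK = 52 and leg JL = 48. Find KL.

Rearranging the Pythagorean theorem to solve for the unknown leg:
leg^2 = hypotenuse^2 - known_leg^2 = 2704 - 2304 = 400
leg = sqrt(400) = 20.

20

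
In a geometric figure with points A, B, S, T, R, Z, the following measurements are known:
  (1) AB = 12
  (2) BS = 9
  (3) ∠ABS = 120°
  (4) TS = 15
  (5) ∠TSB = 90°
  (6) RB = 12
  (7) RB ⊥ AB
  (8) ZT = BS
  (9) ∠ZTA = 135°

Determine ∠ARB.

Step 1: By the law of cosines on triangle RBA: RA² = 12² + 12² − 2·12·12·cos(90°) = 288, so RA = 12·√2.
Step 2: By the inverse law of cosines on triangle ARB: cos(∠ARB) = ((12·√2)² + 12² − 12²) / (2·12·√2·12) = 288/407.29 = 0.7071, so ∠ARB = 45°.

Therefore, the measure of angle ∠ARB = 45°.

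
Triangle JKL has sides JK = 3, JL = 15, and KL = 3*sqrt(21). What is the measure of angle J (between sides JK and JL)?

cos(J) = (3² + 15² - (3*sqrt(21))²) / (2 × 3 × 15) = 1/2, so J = arccos(1/2) = 60°.

60°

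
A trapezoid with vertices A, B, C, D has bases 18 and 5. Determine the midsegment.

The midsegment (median) of a trapezoid connects the midpoints of the non-parallel sides.
Its length is the average of the two bases: (18 + 5) / 2 = 23/2.

23/2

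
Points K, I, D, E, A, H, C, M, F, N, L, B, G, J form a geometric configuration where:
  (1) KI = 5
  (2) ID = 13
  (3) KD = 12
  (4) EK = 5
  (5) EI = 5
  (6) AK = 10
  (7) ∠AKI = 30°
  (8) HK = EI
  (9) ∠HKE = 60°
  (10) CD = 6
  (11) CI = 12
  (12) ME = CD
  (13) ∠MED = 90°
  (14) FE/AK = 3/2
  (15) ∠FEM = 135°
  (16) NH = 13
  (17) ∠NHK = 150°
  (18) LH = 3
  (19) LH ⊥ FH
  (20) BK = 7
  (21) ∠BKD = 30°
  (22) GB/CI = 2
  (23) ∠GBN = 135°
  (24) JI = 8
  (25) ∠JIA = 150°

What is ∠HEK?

From the given relations: HK = EI = 5.
Step 1: By the law of cosines on triangle EKH: EH² = 5² + 5² − 2·5·5·cos(60°) = 25, so EH = 5.
Step 2: By the inverse law of cosines on triangle HEK: cos(∠HEK) = (5² + 5² − 5²) / (2·5·5) = 25/50 = 0.5, so ∠HEK = 60°.

Therefore, the measure of angle ∠HEK = 60°.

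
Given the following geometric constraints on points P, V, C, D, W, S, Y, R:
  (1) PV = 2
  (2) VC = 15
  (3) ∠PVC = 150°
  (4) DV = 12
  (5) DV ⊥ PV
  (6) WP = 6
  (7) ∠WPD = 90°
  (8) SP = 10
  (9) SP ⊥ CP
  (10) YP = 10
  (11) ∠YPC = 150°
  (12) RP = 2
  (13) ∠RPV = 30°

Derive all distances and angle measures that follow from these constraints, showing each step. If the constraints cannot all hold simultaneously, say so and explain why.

The constraints are consistent.

Step 1: From PV = 2, VC = 15, and ∠PVC = 150°, by the law of cosines:
  PC² = PV² + VC² - 2·PV·VC·cos(150°) = 4 + 225 + 51.96 = 281
  PC ≈ 16.76

Step 2: From PV = 2, VD = 12, and ∠PVD = 90°, by the law of cosines:
  PD² = PV² + VD² - 2·PV·VD·cos(90°) = 4 + 144 - 0 = 148
  PD = 2·√37

Step 3: From VP = 2, PR = 2, and ∠VPR = 30°, by the law of cosines:
  VR² = VP² + PR² - 2·VP·PR·cos(30°) = 4 + 4 - 6.928 = 1.072
  VR ≈ 1.04

Step 4: From CP = 16.76, PS = 10, and ∠CPS = 90°, by the law of cosines:
  CS² = CP² + PS² - 2·CP·PS·cos(90°) = 281 + 100 - 0 = 381
  CS ≈ 19.52

Step 5: From CP = 16.76, PY = 10, and ∠CPY = 150°, by the law of cosines:
  CY² = CP² + PY² - 2·CP·PY·cos(150°) = 281 + 100 + 290.3 = 671.3
  CY ≈ 25.91

Step 6: From DP = 2·√37, PW = 6, and ∠DPW = 90°, by the law of cosines:
  DW² = DP² + PW² - 2·DP·PW·cos(90°) = 148 + 36 - 0 = 184
  DW = 2·√46

Step 7: From PC = 16.76, PV = 2, CV = 15, by the inverse law of cosines:
  cos(∠CPV) = (PC² + PV² - CV²) / (2·PC·PV)
  ∠CPV = 26.58°

Step 8: From PD = 2·√37, PV = 2, DV = 12, by the inverse law of cosines:
  cos(∠DPV) = (PD² + PV² - DV²) / (2·PD·PV)
  ∠DPV = 80.54°

Step 9: From VP = 2, VR = 1.04, PR = 2, by the inverse law of cosines:
  cos(∠PVR) = (VP² + VR² - PR²) / (2·VP·VR)
  ∠PVR = 75°

Step 10: From CP = 16.76, CV = 15, PV = 2, by the inverse law of cosines:
  cos(∠PCV) = (CP² + CV² - PV²) / (2·CP·CV)
  ∠PCV = 3.42°

Step 11: From DP = 2·√37, DV = 12, PV = 2, by the inverse law of cosines:
  cos(∠PDV) = (DP² + DV² - PV²) / (2·DP·DV)
  ∠PDV = 9.46°

Step 12: From RP = 2, RV = 1.04, PV = 2, by the inverse law of cosines:
  cos(∠PRV) = (RP² + RV² - PV²) / (2·RP·RV)
  ∠PRV = 75°

Step 13: From CP = 16.76, CS = 19.52, PS = 10, by the inverse law of cosines:
  cos(∠PCS) = (CP² + CS² - PS²) / (2·CP·CS)
  ∠PCS = 30.82°

Step 14: From CP = 16.76, CY = 25.91, PY = 10, by the inverse law of cosines:
  cos(∠PCY) = (CP² + CY² - PY²) / (2·CP·CY)
  ∠PCY = 11.13°

Step 15: From DP = 2·√37, DW = 2·√46, PW = 6, by the inverse law of cosines:
  cos(∠PDW) = (DP² + DW² - PW²) / (2·DP·DW)
  ∠PDW = 26.25°

Step 16: From WD = 2·√46, WP = 6, DP = 2·√37, by the inverse law of cosines:
  cos(∠DWP) = (WD² + WP² - DP²) / (2·WD·WP)
  ∠DWP = 63.75°

Step 17: From SC = 19.52, SP = 10, CP = 16.76, by the inverse law of cosines:
  cos(∠CSP) = (SC² + SP² - CP²) / (2·SC·SP)
  ∠CSP = 59.18°

Step 18: From YC = 25.91, YP = 10, CP = 16.76, by the inverse law of cosines:
  cos(∠CYP) = (YC² + YP² - CP²) / (2·YC·YP)
  ∠CYP = 18.87°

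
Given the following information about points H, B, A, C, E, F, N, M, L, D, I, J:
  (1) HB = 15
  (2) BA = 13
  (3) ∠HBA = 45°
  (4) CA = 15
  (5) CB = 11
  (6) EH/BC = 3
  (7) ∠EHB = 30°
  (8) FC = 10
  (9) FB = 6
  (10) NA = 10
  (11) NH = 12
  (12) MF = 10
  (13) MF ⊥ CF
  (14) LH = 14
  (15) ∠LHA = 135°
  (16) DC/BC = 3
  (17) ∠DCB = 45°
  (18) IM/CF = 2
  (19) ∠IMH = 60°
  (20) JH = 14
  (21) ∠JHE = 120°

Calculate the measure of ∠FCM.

Step 1: By the law of cosines on triangle CFM: CM² = 10² + 10² − 2·10·10·cos(90°) = 200, so CM = 10·√2.
Step 2: By the inverse law of cosines on triangle FCM: cos(∠FCM) = (10² + (10·√2)² − 10²) / (2·10·10·√2) = 200/282.84 = 0.7071, so ∠FCM = 45°.

Therefore, the measure of angle ∠FCM = 45°.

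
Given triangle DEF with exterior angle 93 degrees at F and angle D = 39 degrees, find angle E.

By the exterior angle theorem: exterior angle = sum of remote interior angles.
93 = 39 + angle E
angle E = 93 - 39 = 54 degrees

54 degrees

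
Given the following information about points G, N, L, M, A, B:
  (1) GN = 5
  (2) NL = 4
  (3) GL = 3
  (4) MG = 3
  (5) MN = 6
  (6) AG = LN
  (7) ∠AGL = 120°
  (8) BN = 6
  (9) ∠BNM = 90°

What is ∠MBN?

Step 1: By the law of cosines on triangle BNM: BM² = 6² + 6² − 2·6·6·cos(90°) = 72, so BM = 6·√2.
Step 2: By the inverse law of cosines on triangle MBN: cos(∠MBN) = ((6·√2)² + 6² − 6²) / (2·6·√2·6) = 72/101.82 = 0.7071, so ∠MBN = 45°.

Therefore, the measure of angle ∠MBN = 45°.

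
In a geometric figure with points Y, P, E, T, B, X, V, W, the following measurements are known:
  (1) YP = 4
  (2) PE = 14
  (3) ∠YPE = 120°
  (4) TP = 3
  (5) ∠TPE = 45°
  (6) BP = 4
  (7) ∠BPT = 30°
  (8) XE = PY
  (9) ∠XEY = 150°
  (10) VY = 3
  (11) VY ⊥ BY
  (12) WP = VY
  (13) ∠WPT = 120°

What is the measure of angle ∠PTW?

From the given relations: WP = VY = 3.
Step 1: By the law of cosines on triangle TPW: TW² = 3² + 3² − 2·3·3·cos(120°) = 27, so TW = 3·√3.
Step 2: By the inverse law of cosines on triangle PTW: cos(∠PTW) = (3² + (3·√3)² − 3²) / (2·3·3·√3) = 27/31.18 = 0.866, so ∠PTW = 30°.

Therefore, the measure of angle ∠PTW = 30°.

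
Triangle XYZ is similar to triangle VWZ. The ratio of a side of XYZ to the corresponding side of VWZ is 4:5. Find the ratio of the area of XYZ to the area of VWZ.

Area scales with the square of linear dimensions. If every length is multiplied by 4/5, then the area is multiplied by (4/5)^2 = 16/25.
The area ratio is 16:25.

16:25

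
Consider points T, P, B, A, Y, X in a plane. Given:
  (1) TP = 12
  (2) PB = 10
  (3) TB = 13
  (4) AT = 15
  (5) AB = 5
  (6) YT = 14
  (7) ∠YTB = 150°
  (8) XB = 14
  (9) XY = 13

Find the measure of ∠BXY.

Step 1: By the law of cosines on triangle BTY: BY² = 13² + 14² − 2·13·14·cos(150°) = 680.23, so BY ≈ 26.08.
Step 2: By the inverse law of cosines on triangle BXY: cos(∠BXY) = (14² + 13² − 26.08²) / (2·14·13) = -315.23/364 = -0.866, so ∠BXY = 150°.

Therefore, the measure of angle ∠BXY = 150°.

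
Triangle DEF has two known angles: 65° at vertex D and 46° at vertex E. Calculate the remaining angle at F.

By the triangle angle sum property, the three interior angles of any triangle add up to 180°.
We know angle D = 65° and angle E = 46°, so their sum is 111°.
Therefore angle F = 180° - 111° = 69°.

69 degrees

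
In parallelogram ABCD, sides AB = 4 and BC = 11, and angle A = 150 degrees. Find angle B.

Opposite sides of a parallelogram are parallel, so consecutive angles form co-interior angles on a transversal.
Co-interior angles sum to 180°, giving angle B = 180 - 150 = 30 degrees.

30 degrees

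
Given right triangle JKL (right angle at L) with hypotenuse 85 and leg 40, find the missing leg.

KL = sqrt(85^2 - 40^2) = sqrt(5625) = 75

75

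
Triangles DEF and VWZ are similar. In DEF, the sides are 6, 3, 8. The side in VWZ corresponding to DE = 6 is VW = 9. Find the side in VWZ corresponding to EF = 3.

Similar triangles have proportional sides. Setting up the proportion:
VW / DE = WZ / EF
9 / 6 = WZ / 3
WZ = 3 * 9 / 6 = 9/2.

9/2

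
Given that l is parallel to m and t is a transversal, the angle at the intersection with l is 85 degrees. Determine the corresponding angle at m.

When a transversal crosses parallel lines, angles in the same position at each intersection are called corresponding angles.
These are always equal, so the answer is 85 degrees.

85 degrees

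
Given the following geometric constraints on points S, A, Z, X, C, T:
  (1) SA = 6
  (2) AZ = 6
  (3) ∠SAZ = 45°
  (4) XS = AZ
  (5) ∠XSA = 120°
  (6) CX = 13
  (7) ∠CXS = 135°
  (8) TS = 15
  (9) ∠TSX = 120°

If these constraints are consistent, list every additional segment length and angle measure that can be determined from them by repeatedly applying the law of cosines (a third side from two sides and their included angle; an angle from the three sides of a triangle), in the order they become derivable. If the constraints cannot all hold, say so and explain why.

The constraints are consistent. Derivable facts, in order:
After 1 step:
- AX = 6·√3
- SC ≈ 17.76
- SZ ≈ 4.59
- XT = 3·√39
After 2 steps:
- ∠ASZ = 67.5°
- ∠AXS = 30°
- ∠AZS = 67.5°
- ∠CSX = 31.18°
- ∠SAX = 30°
- ∠SCX = 13.82°
- ∠STX = 16.1°
- ∠SXT = 43.9°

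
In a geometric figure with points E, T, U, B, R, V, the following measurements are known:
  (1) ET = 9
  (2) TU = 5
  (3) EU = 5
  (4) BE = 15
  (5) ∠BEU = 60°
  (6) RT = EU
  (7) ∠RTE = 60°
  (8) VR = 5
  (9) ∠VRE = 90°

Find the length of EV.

From the given relations: RT = EU = 5.
Step 1: By the law of cosines on triangle ETR: ER² = 9² + 5² − 2·9·5·cos(60°) = 61, so ER = √61.
Step 2: By the law of cosines on triangle ERV: EV² = √61² + 5² − 2·√61·5·cos(90°) = 86, so EV = √86.

Therefore, the length of EV = √86.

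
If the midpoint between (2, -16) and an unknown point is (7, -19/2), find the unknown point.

Using the midpoint formula: M = ((x1 + x2)/2, (y1 + y2)/2)
We know M = (7, -19/2) and J = (2, -16)
For x: 7 = (2 + x2)/2, so x2 = 2*7 - 2 = 12
For y: -19/2 = (-16 + y2)/2, so y2 = 2*-19/2 - -16 = -3
L = (12, -3)

(12, -3)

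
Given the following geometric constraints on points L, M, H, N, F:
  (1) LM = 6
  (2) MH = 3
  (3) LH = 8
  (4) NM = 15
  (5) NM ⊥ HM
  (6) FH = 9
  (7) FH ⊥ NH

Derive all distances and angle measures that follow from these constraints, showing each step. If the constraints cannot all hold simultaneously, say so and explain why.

The constraints are consistent.

Step 1: From HM = 3, MN = 15, and ∠HMN = 90°, by the law of cosines:
  HN² = HM² + MN² - 2·HM·MN·cos(90°) = 9 + 225 - 0 = 234
  HN = 3·√26

Step 2: From LH = 8, LM = 6, HM = 3, by the inverse law of cosines:
  cos(∠HLM) = (LH² + LM² - HM²) / (2·LH·LM)
  ∠HLM = 18.57°

Step 3: From MH = 3, ML = 6, HL = 8, by the inverse law of cosines:
  cos(∠HML) = (MH² + ML² - HL²) / (2·MH·ML)
  ∠HML = 121.86°

Step 4: From HL = 8, HM = 3, LM = 6, by the inverse law of cosines:
  cos(∠LHM) = (HL² + HM² - LM²) / (2·HL·HM)
  ∠LHM = 39.57°

Step 5: From NH = 3·√26, HF = 9, and ∠NHF = 90°, by the law of cosines:
  NF² = NH² + HF² - 2·NH·HF·cos(90°) = 234 + 81 - 0 = 315
  NF = 3·√35

Step 6: From HM = 3, HN = 3·√26, MN = 15, by the inverse law of cosines:
  cos(∠MHN) = (HM² + HN² - MN²) / (2·HM·HN)
  ∠MHN = 78.69°

Step 7: From NH = 3·√26, NM = 15, HM = 3, by the inverse law of cosines:
  cos(∠HNM) = (NH² + NM² - HM²) / (2·NH·NM)
  ∠HNM = 11.31°

Step 8: From NF = 3·√35, NH = 3·√26, FH = 9, by the inverse law of cosines:
  cos(∠FNH) = (NF² + NH² - FH²) / (2·NF·NH)
  ∠FNH = 30.47°

Step 9: From FH = 9, FN = 3·√35, HN = 3·√26, by the inverse law of cosines:
  cos(∠HFN) = (FH² + FN² - HN²) / (2·FH·FN)
  ∠HFN = 59.53°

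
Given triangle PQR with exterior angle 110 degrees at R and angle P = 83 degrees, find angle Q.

By the exterior angle theorem: exterior angle = sum of remote interior angles.
110 = 83 + angle Q
angle Q = 110 - 83 = 27 degrees

27 degrees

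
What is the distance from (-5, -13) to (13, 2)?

The horizontal distance is |13 - -5| = 18 and the vertical distance is |2 - -13| = 15.
By the Pythagorean theorem, d = sqrt(18^2 + 15^2) = sqrt(549) = 3*sqrt(61).

3*sqrt(61)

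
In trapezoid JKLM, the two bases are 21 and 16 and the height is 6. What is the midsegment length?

midsegment = (21 + 16) / 2 = 37 / 2 = 37/2

37/2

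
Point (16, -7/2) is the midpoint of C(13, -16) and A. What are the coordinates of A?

Using the midpoint formula: M = ((x1 + x2)/2, (y1 + y2)/2)
We know M = (16, -7/2) and C = (13, -16)
For x: 16 = (13 + x2)/2, so x2 = 2*16 - 13 = 19
For y: -7/2 = (-16 + y2)/2, so y2 = 2*-7/2 - -16 = 9
A = (19, 9)

(19, 9)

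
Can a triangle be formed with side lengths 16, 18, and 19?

For three segments to close into a triangle, no single side can be as long as the other two combined.
The longest side is 19, and 16 + 18 = 34 > 19.
A triangle can be formed.

Yes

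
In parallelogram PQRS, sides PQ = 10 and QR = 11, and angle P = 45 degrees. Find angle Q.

In a parallelogram, consecutive angles are supplementary (sum to 180°).
angle Q = 180 - angle P
angle Q = 180 - 45
angle Q = 135 degrees

135 degrees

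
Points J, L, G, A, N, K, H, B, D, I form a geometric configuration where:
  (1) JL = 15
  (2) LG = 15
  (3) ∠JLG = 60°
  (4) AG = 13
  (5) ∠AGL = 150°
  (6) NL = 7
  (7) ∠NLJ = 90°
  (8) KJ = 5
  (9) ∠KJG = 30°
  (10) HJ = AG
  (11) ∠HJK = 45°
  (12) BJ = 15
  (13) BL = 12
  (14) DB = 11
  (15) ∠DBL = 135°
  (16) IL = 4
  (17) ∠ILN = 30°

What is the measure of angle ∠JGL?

Step 1: By the law of cosines on triangle GLJ: GJ² = 15² + 15² − 2·15·15·cos(60°) = 225, so GJ = 15.
Step 2: By the inverse law of cosines on triangle JGL: cos(∠JGL) = (15² + 15² − 15²) / (2·15·15) = 225/450 = 0.5, so ∠JGL = 60°.

Therefore, the measure of angle ∠JGL = 60°.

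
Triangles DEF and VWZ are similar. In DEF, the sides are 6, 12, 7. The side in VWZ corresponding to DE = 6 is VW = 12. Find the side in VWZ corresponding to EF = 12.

k = 12/6 = 2. WZ = 2 * 12 = 24.

24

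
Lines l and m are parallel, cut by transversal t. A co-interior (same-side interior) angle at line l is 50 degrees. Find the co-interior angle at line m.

Co-interior angles sum to 180: 180 - 50 = 130 degrees.

130 degrees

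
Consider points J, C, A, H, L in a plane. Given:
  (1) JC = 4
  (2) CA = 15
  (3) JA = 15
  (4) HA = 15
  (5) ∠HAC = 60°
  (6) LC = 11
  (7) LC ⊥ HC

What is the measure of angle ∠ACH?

Step 1: By the law of cosines on triangle CAH: CH² = 15² + 15² − 2·15·15·cos(60°) = 225, so CH = 15.
Step 2: By the inverse law of cosines on triangle ACH: cos(∠ACH) = (15² + 15² − 15²) / (2·15·15) = 225/450 = 0.5, so ∠ACH = 60°.

Therefore, the measure of angle ∠ACH = 60°.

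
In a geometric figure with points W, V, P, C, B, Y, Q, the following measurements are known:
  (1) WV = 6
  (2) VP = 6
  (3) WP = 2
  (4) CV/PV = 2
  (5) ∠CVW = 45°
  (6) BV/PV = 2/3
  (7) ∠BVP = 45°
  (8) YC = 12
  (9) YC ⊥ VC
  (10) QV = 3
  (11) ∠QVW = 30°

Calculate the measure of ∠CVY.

From the given relations: CV = 2·PV = 2·6 = 12.
Step 1: By the law of cosines on triangle VCY: VY² = 12² + 12² − 2·12·12·cos(90°) = 288, so VY = 12·√2.
Step 2: By the inverse law of cosines on triangle CVY: cos(∠CVY) = (12² + (12·√2)² − 12²) / (2·12·12·√2) = 288/407.29 = 0.7071, so ∠CVY = 45°.

Therefore, the measure of angle ∠CVY = 45°.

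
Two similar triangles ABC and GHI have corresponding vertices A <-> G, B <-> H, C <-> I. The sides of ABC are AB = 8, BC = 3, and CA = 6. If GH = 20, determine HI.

Since the triangles are similar, the ratio of corresponding sides is constant.
Scale factor k = GH / AB = 20 / 8 = 5/2
HI = k * BC = 5/2 * 3 = 15/2

15/2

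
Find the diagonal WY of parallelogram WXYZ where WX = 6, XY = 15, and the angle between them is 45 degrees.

The diagonal of a parallelogram can be found by treating two adjacent sides and the diagonal as a triangle.
Applying the law of cosines with sides 6, 15 and included angle 45°:
d^2 = 36 + 225 - 180*cos(45°) = 261 - 90*sqrt(2)
d = 3*sqrt(29 - 10*sqrt(2))

3*sqrt(29 - 10*sqrt(2))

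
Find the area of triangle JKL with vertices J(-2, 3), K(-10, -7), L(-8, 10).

Shoelace: Area = (1/2)|-2(-7-10) + -10(10-3) + -8(3--7)| = (1/2)(116) = 58

58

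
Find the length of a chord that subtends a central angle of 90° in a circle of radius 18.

Chord length = 2r sin(θ/2)
= 2 × 18 × sin(90°/2)
= 2 × 18 × sin(45°)
= 18*sqrt(2)

18*sqrt(2)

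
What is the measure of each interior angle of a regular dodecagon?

Each interior angle of a regular n-gon is (n - 2) * 180 / n.
For n = 12: (12 - 2) * 180 / 12 = 1800/12 = 150 degrees.

150 degrees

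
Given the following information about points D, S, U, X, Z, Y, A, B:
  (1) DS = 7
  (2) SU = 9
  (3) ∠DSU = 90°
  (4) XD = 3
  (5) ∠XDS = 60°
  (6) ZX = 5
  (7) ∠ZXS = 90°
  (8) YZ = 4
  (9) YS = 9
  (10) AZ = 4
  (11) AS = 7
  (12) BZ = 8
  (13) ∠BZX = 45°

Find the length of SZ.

Step 1: By the law of cosines on triangle SDX: SX² = 7² + 3² − 2·7·3·cos(60°) = 37, so SX = √37.
Step 2: By the law of cosines on triangle SXZ: SZ² = √37² + 5² − 2·√37·5·cos(90°) = 62, so SZ = √62.

Therefore, the length of SZ = √62.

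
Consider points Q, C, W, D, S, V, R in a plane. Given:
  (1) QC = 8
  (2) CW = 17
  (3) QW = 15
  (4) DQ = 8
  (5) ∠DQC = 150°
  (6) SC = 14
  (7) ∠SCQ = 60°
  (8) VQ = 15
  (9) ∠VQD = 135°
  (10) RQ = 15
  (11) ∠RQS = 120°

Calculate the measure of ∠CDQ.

Step 1: By the law of cosines on triangle DQC: DC² = 8² + 8² − 2·8·8·cos(150°) = 238.85, so DC ≈ 15.45.
Step 2: By the inverse law of cosines on triangle CDQ: cos(∠CDQ) = (15.45² + 8² − 8²) / (2·15.45·8) = 238.85/247.28 = 0.9659, so ∠CDQ = 15°.

Therefore, the measure of angle ∠CDQ = 15°.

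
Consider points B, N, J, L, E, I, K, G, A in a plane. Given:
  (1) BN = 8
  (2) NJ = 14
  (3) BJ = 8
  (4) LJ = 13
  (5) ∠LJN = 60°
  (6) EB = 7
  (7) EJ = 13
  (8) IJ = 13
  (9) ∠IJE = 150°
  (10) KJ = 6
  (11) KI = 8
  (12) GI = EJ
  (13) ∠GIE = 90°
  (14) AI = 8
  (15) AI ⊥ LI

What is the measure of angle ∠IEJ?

Step 1: By the law of cosines on triangle EJI: EI² = 13² + 13² − 2·13·13·cos(150°) = 630.72, so EI ≈ 25.11.
Step 2: By the inverse law of cosines on triangle IEJ: cos(∠IEJ) = (25.11² + 13² − 13²) / (2·25.11·13) = 630.72/652.97 = 0.9659, so ∠IEJ = 15°.

Therefore, the measure of angle ∠IEJ = 15°.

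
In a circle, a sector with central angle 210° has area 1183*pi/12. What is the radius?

The sector covers 210°/360° = 7/12 of the full circle.
Full circle area = 1183*pi/12 / 7/12 = 169*pi.
Since full area = πr², we get r² = 169*pi/π = 169, so r = 13.

13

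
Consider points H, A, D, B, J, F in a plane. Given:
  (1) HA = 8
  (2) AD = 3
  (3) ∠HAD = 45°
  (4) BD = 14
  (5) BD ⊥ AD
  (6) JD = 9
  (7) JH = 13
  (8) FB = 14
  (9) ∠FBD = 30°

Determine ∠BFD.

Step 1: By the law of cosines on triangle FBD: FD² = 14² + 14² − 2·14·14·cos(30°) = 52.52, so FD ≈ 7.25.
Step 2: By the inverse law of cosines on triangle BFD: cos(∠BFD) = (14² + 7.25² − 14²) / (2·14·7.25) = 52.52/202.91 = 0.2588, so ∠BFD = 75°.

Therefore, the measure of angle ∠BFD = 75°.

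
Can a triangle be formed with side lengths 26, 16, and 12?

Yes.
The triangle inequality requires that the sum of any two sides exceeds the third.
Here 12 + 16 = 28 > 26, so the condition is met.

Yes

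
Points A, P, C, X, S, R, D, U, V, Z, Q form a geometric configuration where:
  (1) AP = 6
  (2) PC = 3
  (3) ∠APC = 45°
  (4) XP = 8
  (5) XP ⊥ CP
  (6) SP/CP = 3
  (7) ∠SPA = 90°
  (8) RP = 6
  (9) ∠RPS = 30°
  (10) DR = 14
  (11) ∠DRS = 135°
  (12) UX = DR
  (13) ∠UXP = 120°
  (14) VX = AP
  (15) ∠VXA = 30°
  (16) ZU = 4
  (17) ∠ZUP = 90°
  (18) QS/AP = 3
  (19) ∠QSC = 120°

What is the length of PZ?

From the given relations: UX = DR = 14.
Step 1: By the law of cosines on triangle UXP: UP² = 14² + 8² − 2·14·8·cos(120°) = 372, so UP = 2·√93.
Step 2: By the law of cosines on triangle PUZ: PZ² = (2·√93)² + 4² − 2·2·√93·4·cos(90°) = 388, so PZ = 2·√97.

Therefore, the length of PZ = 2·√97.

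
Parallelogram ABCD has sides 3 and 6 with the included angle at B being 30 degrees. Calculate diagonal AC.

The diagonal of a parallelogram can be found by treating two adjacent sides and the diagonal as a triangle.
Applying the law of cosines with sides 3, 6 and included angle 30°:
d^2 = 9 + 36 - 36*cos(30°) = 45 - 18*sqrt(3)
d = 3*sqrt(5 - 2*sqrt(3))

3*sqrt(5 - 2*sqrt(3))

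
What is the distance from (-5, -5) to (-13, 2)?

The horizontal distance is |-13 - -5| = 8 and the vertical distance is |2 - -5| = 7.
By the Pythagorean theorem, d = sqrt(8^2 + 7^2) = sqrt(113).

sqrt(113)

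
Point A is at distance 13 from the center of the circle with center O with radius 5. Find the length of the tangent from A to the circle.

Let T be the point of tangency. Then OT ⊥ AT (radius ⊥ tangent).
In right triangle OTA: OA² = OT² + AT²
13² = 5² + AT²
AT² = 144, AT = 12

12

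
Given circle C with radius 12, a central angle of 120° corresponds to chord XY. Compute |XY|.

Chord = 2(12) sin(60°) = 12*sqrt(3)

12*sqrt(3)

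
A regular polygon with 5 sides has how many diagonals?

Total line segments between 5 vertices = C(5,2) = 10.
Subtract the 5 sides: 10 - 5 = 5 diagonals.

5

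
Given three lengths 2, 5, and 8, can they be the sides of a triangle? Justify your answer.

Check the triangle inequality: 2 + 5 = 7 ≤ 8.
Since the sum of two sides does not exceed the third, no triangle can be formed.

No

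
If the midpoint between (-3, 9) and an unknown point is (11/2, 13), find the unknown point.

Using the midpoint formula: M = ((x1 + x2)/2, (y1 + y2)/2)
We know M = (11/2, 13) and J = (-3, 9)
For x: 11/2 = (-3 + x2)/2, so x2 = 2*11/2 - -3 = 14
For y: 13 = (9 + y2)/2, so y2 = 2*13 - 9 = 17
L = (14, 17)

(14, 17)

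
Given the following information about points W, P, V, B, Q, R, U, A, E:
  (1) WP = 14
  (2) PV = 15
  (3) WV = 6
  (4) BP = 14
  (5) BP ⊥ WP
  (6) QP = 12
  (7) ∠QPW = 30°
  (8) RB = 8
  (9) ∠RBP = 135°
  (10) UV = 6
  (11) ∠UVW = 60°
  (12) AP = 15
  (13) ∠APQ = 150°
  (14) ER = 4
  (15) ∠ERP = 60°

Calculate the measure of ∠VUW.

Step 1: By the law of cosines on triangle UVW: UW² = 6² + 6² − 2·6·6·cos(60°) = 36, so UW = 6.
Step 2: By the inverse law of cosines on triangle VUW: cos(∠VUW) = (6² + 6² − 6²) / (2·6·6) = 36/72 = 0.5, so ∠VUW = 60°.

Therefore, the measure of angle ∠VUW = 60°.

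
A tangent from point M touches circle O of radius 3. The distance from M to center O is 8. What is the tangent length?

tangent = √(d² - r²) = √(8² - 3²) = √(64 - 9) = √55 = sqrt(55)

sqrt(55)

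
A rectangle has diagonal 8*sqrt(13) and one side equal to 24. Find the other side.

Using the Pythagorean theorem: d^2 = a^2 + b^2
b^2 = d^2 - a^2
b^2 = 832 - 576
b^2 = 256
b = sqrt(256) = 16

16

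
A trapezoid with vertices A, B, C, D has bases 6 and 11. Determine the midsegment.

midsegment = (6 + 11) / 2 = 17 / 2 = 17/2

17/2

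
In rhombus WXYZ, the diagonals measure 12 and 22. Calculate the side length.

The diagonals of a rhombus bisect each other at right angles.
Half-diagonals: 12/2 = 6 and 22/2 = 11
side = sqrt(6^2 + 11^2)
side = sqrt(36 + 121)
side = sqrt(157)

sqrt(157)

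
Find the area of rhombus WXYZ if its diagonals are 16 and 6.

Area of a rhombus = (d1 * d2) / 2
Area = (16 * 6) / 2
Area = 96 / 2
Area = 48

48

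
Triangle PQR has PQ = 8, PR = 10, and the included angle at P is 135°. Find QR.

By the law of cosines: QR^2 = PQ^2 + PR^2 - 2*PQ*PR*cos(P)
QR^2 = 8^2 + 10^2 - 2*8*10*cos(135°)
QR^2 = 64 + 100 - 160*(-sqrt(2)/2)
QR^2 = 80*sqrt(2) + 164
QR = 2*sqrt(20*sqrt(2) + 41)

2*sqrt(20*sqrt(2) + 41)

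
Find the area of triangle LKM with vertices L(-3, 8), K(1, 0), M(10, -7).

The Shoelace formula computes the area from vertex coordinates by summing cross products.
For vertices (-3,8), (1,0), (10,-7):
Signed sum = -3*0 - 1*8 + 1*-7 - 10*0 + 10*8 - -3*-7
= -8 + -7 + 59 = 44
Area = (1/2)|44| = 22.

22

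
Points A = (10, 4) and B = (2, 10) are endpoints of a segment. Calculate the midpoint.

M = ((x₁ + x₂)/2, (y₁ + y₂)/2)
= ((10 + 2)/2, (4 + 10)/2)
= (12/2, 14/2) = (6, 7)

(6, 7)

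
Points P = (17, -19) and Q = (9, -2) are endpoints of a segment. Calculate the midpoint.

The midpoint is the average of the coordinates:
x: (17 + 9)/2 = 13
y: (-19 + -2)/2 = -21/2
Midpoint = (13, -21/2)

(13, -21/2)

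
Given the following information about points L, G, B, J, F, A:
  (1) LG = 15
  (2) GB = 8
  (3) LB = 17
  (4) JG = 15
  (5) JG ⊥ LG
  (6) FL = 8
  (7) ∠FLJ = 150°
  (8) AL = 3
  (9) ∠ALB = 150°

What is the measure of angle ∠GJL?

Step 1: By the law of cosines on triangle JGL: JL² = 15² + 15² − 2·15·15·cos(90°) = 450, so JL = 15·√2.
Step 2: By the inverse law of cosines on triangle GJL: cos(∠GJL) = (15² + (15·√2)² − 15²) / (2·15·15·√2) = 450/636.4 = 0.7071, so ∠GJL = 45°.

Therefore, the measure of angle ∠GJL = 45°.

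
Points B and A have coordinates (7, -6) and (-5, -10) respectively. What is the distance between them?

The horizontal distance is |-5 - 7| = 12 and the vertical distance is |-10 - -6| = 4.
By the Pythagorean theorem, d = sqrt(12^2 + 4^2) = sqrt(160) = 4*sqrt(10).

4*sqrt(10)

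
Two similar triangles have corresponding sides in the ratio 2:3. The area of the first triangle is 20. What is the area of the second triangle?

The ratio of areas of similar triangles = (side ratio)^2.
Side ratio = 2:3, so area ratio = 4:9.
Area of the second triangle / Area of the first triangle = 9/4
Area of the second triangle = 20 * 9/4 = 45

45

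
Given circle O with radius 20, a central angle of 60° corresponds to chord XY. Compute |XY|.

Chord length = 2r sin(θ/2)
= 2 × 20 × sin(60°/2)
= 2 × 20 × sin(30°)
= 20

20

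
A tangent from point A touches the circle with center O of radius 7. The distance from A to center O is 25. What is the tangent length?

tangent = √(d² - r²) = √(25² - 7²) = √(625 - 49) = √576 = 24

24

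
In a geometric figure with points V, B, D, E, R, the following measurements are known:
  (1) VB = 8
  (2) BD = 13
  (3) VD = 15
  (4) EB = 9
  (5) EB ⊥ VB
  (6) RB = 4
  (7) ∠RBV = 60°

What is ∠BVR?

Step 1: By the law of cosines on triangle VBR: VR² = 8² + 4² − 2·8·4·cos(60°) = 48, so VR = 4·√3.
Step 2: By the inverse law of cosines on triangle BVR: cos(∠BVR) = (8² + (4·√3)² − 4²) / (2·8·4·√3) = 96/110.85 = 0.866, so ∠BVR = 30°.

Therefore, the measure of angle ∠BVR = 30°.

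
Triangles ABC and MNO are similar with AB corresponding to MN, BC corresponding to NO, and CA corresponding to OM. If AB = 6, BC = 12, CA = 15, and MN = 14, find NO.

k = 14/6 = 7/3. NO = 7/3 * 12 = 28.

28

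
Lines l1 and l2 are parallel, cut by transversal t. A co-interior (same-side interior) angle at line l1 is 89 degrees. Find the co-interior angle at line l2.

Co-interior angles (same-side interior) formed by parallel lines and a transversal are supplementary (sum to 180 degrees).
The given angle is 89 degrees.
The co-interior angle = 180 - 89 = 91 degrees.

91 degrees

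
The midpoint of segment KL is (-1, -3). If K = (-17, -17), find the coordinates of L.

Using the midpoint formula: M = ((x1 + x2)/2, (y1 + y2)/2)
We know M = (-1, -3) and K = (-17, -17)
For x: -1 = (-17 + x2)/2, so x2 = 2*-1 - -17 = 15
For y: -3 = (-17 + y2)/2, so y2 = 2*-3 - -17 = 11
L = (15, 11)

(15, 11)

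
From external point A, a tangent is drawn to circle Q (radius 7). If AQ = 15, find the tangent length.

The tangent, radius, and line from the external point to the center form a right triangle.
The right angle is where the tangent meets the radius.
By the Pythagorean theorem: tangent² + 7² = 15²
tangent² = 225 - 49 = 176
tangent = 4*sqrt(11)

4*sqrt(11)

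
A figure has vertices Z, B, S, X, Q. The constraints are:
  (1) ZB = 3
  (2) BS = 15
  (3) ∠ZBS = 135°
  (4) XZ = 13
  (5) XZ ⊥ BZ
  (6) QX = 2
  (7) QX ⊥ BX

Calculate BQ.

Step 1: By the law of cosines on triangle BZX: BX² = 3² + 13² − 2·3·13·cos(90°) = 178, so BX = √178.
Step 2: By the law of cosines on triangle BXQ: BQ² = √178² + 2² − 2·√178·2·cos(90°) = 182, so BQ = √182.

Therefore, the length of BQ = √182.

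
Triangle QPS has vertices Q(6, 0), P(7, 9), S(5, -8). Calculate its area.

Using the Shoelace formula for a triangle:
Area = (1/2)|x0(y1 - y2) + x1(y2 - y0) + x2(y0 - y1)|
Area = (1/2)|6(9 - -8) + 7(-8 - 0) + 5(0 - 9)|
Area = (1/2)|102 + -56 + -45|
Area = (1/2)|1|
Area = (1/2)(1)
Area = 1/2

1/2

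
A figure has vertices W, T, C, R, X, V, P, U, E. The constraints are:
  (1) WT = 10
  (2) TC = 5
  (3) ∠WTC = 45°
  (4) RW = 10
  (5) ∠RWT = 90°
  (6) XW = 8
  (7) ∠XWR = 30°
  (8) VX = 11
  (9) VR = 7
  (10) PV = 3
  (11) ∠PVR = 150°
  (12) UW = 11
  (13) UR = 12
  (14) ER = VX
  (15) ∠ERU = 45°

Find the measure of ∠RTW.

Step 1: By the law of cosines on triangle TWR: TR² = 10² + 10² − 2·10·10·cos(90°) = 200, so TR = 10·√2.
Step 2: By the inverse law of cosines on triangle RTW: cos(∠RTW) = ((10·√2)² + 10² − 10²) / (2·10·√2·10) = 200/282.84 = 0.7071, so ∠RTW = 45°.

Therefore, the measure of angle ∠RTW = 45°.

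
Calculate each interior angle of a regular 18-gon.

Each interior angle of a regular n-gon is (n - 2) * 180 / n.
For n = 18: (18 - 2) * 180 / 18 = 2880/18 = 160 degrees.

160 degrees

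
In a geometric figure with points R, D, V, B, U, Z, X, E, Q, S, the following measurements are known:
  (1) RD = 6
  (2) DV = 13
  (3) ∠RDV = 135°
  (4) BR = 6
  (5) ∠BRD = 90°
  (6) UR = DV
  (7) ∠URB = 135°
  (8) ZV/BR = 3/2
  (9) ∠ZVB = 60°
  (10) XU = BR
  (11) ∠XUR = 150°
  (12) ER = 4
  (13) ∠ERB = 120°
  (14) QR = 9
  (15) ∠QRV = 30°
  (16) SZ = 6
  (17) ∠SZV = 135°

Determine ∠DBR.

Step 1: By the law of cosines on triangle BRD: BD² = 6² + 6² − 2·6·6·cos(90°) = 72, so BD = 6·√2.
Step 2: By the inverse law of cosines on triangle DBR: cos(∠DBR) = ((6·√2)² + 6² − 6²) / (2·6·√2·6) = 72/101.82 = 0.7071, so ∠DBR = 45°.

Therefore, the measure of angle ∠DBR = 45°.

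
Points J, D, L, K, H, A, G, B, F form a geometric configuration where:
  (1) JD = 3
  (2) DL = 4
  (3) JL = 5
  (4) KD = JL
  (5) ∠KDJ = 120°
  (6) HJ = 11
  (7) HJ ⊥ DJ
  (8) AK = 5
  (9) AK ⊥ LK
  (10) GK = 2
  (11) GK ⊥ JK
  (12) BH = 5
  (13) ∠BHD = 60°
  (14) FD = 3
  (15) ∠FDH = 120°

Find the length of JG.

From the given relations: KD = JL = 5.
Step 1: By the law of cosines on triangle JDK: JK² = 3² + 5² − 2·3·5·cos(120°) = 49, so JK = 7.
Step 2: By the law of cosines on triangle JKG: JG² = 7² + 2² − 2·7·2·cos(90°) = 53, so JG = √53.

Therefore, the length of JG = √53.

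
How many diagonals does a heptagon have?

Total line segments between 7 vertices = C(7,2) = 21.
Subtract the 7 sides: 21 - 7 = 14 diagonals.

14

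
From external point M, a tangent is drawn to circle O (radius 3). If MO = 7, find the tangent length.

Let T be the point of tangency. Then OT ⊥ MT (radius ⊥ tangent).
In right triangle OTM: OM² = OT² + MT²
7² = 3² + MT²
MT² = 40, MT = 2*sqrt(10)

2*sqrt(10)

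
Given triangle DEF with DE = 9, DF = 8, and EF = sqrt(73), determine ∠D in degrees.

When all three sides of a triangle are known, the law of cosines can be rearranged to find any angle.
cos(C) = (a² + b² - c²) / (2ab) gives cos(D) = 1/2.
Taking the inverse cosine: D = 60°.

60°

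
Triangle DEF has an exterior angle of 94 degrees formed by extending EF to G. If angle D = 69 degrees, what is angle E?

The exterior angle theorem states that an exterior angle equals the sum of the two non-adjacent interior angles.
So 94 = 69 + angle E, which gives angle E = 94 - 69 = 25 degrees.

25 degrees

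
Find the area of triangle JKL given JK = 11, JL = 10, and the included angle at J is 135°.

When two sides and the included angle are known, the area formula is (1/2)ab sin(C).
The height from one side to the opposite vertex is 10 sin(135°) = 5*sqrt(2).
Area = (1/2) * 11 * 5*sqrt(2) = 55*sqrt(2)/2.

55*sqrt(2)/2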